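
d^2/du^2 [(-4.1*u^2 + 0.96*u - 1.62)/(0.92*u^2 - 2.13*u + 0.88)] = (-3.5527136788005e-15*u^4 - 14.443632*u^3 + 11.689152*u^2 + 14.384016*u - 14.827684)/(0.778688*u^6 - 5.408496*u^5 + 14.75634*u^4 - 20.010285*u^3 + 14.11476*u^2 - 4.948416*u + 0.681472)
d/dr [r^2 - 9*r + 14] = 2*r - 9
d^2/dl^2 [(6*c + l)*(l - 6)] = 2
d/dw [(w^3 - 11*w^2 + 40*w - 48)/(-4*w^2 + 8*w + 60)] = (-w^4 + 4*w^3 + 63*w^2 - 426*w + 696)/(4*(w^4 - 4*w^3 - 26*w^2 + 60*w + 225))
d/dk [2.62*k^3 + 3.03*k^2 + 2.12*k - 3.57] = 7.86*k^2 + 6.06*k + 2.12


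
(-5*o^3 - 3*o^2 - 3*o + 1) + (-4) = -5*o^3 - 3*o^2 - 3*o - 3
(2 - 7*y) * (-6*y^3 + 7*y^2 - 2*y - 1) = 42*y^4 - 61*y^3 + 28*y^2 + 3*y - 2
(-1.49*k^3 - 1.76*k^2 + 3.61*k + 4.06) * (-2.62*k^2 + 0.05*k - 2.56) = 3.9038*k^5 + 4.5367*k^4 - 5.7318*k^3 - 5.9511*k^2 - 9.0386*k - 10.3936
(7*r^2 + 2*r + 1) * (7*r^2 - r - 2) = 49*r^4 + 7*r^3 - 9*r^2 - 5*r - 2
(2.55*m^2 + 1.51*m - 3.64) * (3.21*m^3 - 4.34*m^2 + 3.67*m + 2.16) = 8.1855*m^5 - 6.2199*m^4 - 8.8793*m^3 + 26.8473*m^2 - 10.0972*m - 7.8624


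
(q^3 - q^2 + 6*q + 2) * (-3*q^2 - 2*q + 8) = -3*q^5 + q^4 - 8*q^3 - 26*q^2 + 44*q + 16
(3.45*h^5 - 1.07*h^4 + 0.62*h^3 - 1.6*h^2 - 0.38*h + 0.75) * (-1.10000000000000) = -3.795*h^5 + 1.177*h^4 - 0.682*h^3 + 1.76*h^2 + 0.418*h - 0.825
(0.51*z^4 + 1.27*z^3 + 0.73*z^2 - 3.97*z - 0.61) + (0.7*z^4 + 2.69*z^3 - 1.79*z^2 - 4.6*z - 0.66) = 1.21*z^4 + 3.96*z^3 - 1.06*z^2 - 8.57*z - 1.27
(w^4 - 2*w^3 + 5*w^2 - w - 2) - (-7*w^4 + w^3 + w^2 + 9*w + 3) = 8*w^4 - 3*w^3 + 4*w^2 - 10*w - 5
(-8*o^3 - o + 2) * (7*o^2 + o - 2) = -56*o^5 - 8*o^4 + 9*o^3 + 13*o^2 + 4*o - 4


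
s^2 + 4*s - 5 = (s - 1)*(s + 5)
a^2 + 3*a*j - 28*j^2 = (a - 4*j)*(a + 7*j)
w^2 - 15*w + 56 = (w - 8)*(w - 7)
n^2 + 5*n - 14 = (n - 2)*(n + 7)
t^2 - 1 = (t - 1)*(t + 1)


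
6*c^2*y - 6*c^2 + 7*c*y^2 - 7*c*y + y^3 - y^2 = (c + y)*(6*c + y)*(y - 1)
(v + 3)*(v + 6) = v^2 + 9*v + 18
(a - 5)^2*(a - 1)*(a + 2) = a^4 - 9*a^3 + 13*a^2 + 45*a - 50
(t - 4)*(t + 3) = t^2 - t - 12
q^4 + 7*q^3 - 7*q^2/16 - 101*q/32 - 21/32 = (q - 3/4)*(q + 1/4)*(q + 1/2)*(q + 7)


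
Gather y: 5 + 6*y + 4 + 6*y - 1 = 12*y + 8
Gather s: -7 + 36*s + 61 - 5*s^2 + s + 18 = -5*s^2 + 37*s + 72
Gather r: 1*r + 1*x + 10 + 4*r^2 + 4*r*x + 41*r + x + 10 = 4*r^2 + r*(4*x + 42) + 2*x + 20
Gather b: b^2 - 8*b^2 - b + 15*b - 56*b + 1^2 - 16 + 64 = -7*b^2 - 42*b + 49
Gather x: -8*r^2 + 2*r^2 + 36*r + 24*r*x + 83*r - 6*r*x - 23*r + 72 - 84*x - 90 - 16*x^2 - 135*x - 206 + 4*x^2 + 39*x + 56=-6*r^2 + 96*r - 12*x^2 + x*(18*r - 180) - 168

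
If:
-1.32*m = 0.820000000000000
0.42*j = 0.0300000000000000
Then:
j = 0.07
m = -0.62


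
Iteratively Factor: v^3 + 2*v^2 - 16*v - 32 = (v - 4)*(v^2 + 6*v + 8) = (v - 4)*(v + 4)*(v + 2)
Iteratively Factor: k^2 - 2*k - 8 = (k + 2)*(k - 4)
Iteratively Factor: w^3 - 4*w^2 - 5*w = (w)*(w^2 - 4*w - 5) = w*(w - 5)*(w + 1)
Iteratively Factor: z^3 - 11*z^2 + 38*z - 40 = (z - 5)*(z^2 - 6*z + 8) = (z - 5)*(z - 2)*(z - 4)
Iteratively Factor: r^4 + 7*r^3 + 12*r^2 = (r + 4)*(r^3 + 3*r^2) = (r + 3)*(r + 4)*(r^2) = r*(r + 3)*(r + 4)*(r)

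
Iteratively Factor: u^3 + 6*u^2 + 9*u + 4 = (u + 1)*(u^2 + 5*u + 4) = (u + 1)^2*(u + 4)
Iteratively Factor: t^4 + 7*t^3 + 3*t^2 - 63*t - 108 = (t + 3)*(t^3 + 4*t^2 - 9*t - 36) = (t - 3)*(t + 3)*(t^2 + 7*t + 12) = (t - 3)*(t + 3)*(t + 4)*(t + 3)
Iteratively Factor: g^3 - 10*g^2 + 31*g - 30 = (g - 3)*(g^2 - 7*g + 10) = (g - 5)*(g - 3)*(g - 2)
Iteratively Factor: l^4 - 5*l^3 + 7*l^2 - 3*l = (l)*(l^3 - 5*l^2 + 7*l - 3) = l*(l - 3)*(l^2 - 2*l + 1) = l*(l - 3)*(l - 1)*(l - 1)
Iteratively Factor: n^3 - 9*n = (n)*(n^2 - 9) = n*(n + 3)*(n - 3)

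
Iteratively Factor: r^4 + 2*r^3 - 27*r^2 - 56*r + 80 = (r - 5)*(r^3 + 7*r^2 + 8*r - 16) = (r - 5)*(r - 1)*(r^2 + 8*r + 16) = (r - 5)*(r - 1)*(r + 4)*(r + 4)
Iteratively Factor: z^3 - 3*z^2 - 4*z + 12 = (z - 3)*(z^2 - 4) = (z - 3)*(z - 2)*(z + 2)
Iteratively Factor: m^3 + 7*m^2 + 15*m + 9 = (m + 3)*(m^2 + 4*m + 3) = (m + 1)*(m + 3)*(m + 3)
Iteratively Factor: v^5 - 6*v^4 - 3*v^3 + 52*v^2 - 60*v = (v - 2)*(v^4 - 4*v^3 - 11*v^2 + 30*v) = (v - 2)*(v + 3)*(v^3 - 7*v^2 + 10*v) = v*(v - 2)*(v + 3)*(v^2 - 7*v + 10) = v*(v - 5)*(v - 2)*(v + 3)*(v - 2)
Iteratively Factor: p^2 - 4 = (p + 2)*(p - 2)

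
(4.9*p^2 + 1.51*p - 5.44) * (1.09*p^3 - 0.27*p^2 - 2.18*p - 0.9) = 5.341*p^5 + 0.3229*p^4 - 17.0193*p^3 - 6.233*p^2 + 10.5002*p + 4.896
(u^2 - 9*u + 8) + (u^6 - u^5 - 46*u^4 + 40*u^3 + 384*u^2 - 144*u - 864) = u^6 - u^5 - 46*u^4 + 40*u^3 + 385*u^2 - 153*u - 856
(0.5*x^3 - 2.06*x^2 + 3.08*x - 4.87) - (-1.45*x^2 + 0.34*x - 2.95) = 0.5*x^3 - 0.61*x^2 + 2.74*x - 1.92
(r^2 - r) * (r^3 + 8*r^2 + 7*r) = r^5 + 7*r^4 - r^3 - 7*r^2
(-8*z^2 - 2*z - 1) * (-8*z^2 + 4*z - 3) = 64*z^4 - 16*z^3 + 24*z^2 + 2*z + 3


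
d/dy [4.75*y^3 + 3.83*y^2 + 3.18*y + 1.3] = 14.25*y^2 + 7.66*y + 3.18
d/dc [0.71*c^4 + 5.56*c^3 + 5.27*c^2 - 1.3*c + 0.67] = 2.84*c^3 + 16.68*c^2 + 10.54*c - 1.3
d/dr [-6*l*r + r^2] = -6*l + 2*r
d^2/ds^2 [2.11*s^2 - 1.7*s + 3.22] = 4.22000000000000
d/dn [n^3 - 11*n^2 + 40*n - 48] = 3*n^2 - 22*n + 40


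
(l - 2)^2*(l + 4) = l^3 - 12*l + 16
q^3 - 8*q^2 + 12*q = q*(q - 6)*(q - 2)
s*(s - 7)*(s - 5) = s^3 - 12*s^2 + 35*s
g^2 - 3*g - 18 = (g - 6)*(g + 3)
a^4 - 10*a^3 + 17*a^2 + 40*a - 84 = (a - 7)*(a - 3)*(a - 2)*(a + 2)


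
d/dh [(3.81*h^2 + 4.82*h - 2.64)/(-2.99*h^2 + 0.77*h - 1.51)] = (17.3455*h^2 - 27.2934*h - 5.2454)/(8.9401*h^4 - 4.6046*h^3 + 9.6227*h^2 - 2.3254*h + 2.2801)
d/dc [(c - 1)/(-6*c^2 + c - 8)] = (-6*c^2 + c + (c - 1)*(12*c - 1) - 8)/(6*c^2 - c + 8)^2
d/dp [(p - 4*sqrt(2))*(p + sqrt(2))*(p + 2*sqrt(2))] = 3*p^2 - 2*sqrt(2)*p - 20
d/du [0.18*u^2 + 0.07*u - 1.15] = 0.36*u + 0.07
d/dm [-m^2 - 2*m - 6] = -2*m - 2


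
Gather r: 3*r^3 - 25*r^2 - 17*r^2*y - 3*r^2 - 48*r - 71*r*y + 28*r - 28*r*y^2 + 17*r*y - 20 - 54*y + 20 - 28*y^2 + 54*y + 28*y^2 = 3*r^3 + r^2*(-17*y - 28) + r*(-28*y^2 - 54*y - 20)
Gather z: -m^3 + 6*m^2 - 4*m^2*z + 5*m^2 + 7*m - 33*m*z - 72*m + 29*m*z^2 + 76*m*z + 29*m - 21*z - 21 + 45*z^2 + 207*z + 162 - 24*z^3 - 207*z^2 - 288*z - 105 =-m^3 + 11*m^2 - 36*m - 24*z^3 + z^2*(29*m - 162) + z*(-4*m^2 + 43*m - 102) + 36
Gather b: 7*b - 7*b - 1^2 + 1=0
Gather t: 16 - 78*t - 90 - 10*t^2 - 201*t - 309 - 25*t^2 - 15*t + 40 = -35*t^2 - 294*t - 343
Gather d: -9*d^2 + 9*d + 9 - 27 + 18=-9*d^2 + 9*d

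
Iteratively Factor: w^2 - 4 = (w - 2)*(w + 2)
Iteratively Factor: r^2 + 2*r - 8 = (r + 4)*(r - 2)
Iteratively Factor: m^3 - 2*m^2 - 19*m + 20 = (m + 4)*(m^2 - 6*m + 5) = (m - 5)*(m + 4)*(m - 1)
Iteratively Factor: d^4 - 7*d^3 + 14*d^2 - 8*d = (d - 2)*(d^3 - 5*d^2 + 4*d) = d*(d - 2)*(d^2 - 5*d + 4) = d*(d - 2)*(d - 1)*(d - 4)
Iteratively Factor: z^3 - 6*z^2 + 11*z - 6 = (z - 3)*(z^2 - 3*z + 2) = (z - 3)*(z - 1)*(z - 2)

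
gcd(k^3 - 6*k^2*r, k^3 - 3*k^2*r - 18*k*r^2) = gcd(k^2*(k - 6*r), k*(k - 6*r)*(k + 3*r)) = -k^2 + 6*k*r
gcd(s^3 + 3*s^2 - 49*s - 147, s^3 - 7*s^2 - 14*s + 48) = s + 3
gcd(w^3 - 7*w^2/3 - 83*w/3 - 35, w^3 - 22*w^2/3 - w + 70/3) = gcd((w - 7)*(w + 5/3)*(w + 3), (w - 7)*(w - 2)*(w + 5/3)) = w^2 - 16*w/3 - 35/3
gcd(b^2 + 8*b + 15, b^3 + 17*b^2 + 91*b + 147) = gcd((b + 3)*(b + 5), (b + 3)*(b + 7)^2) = b + 3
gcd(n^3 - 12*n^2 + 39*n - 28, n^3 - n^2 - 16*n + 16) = n^2 - 5*n + 4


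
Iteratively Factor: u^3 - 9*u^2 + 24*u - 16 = (u - 4)*(u^2 - 5*u + 4) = (u - 4)^2*(u - 1)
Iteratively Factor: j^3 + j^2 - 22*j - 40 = (j + 4)*(j^2 - 3*j - 10) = (j - 5)*(j + 4)*(j + 2)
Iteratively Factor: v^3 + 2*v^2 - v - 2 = (v + 1)*(v^2 + v - 2) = (v - 1)*(v + 1)*(v + 2)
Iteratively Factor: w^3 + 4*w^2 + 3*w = (w + 3)*(w^2 + w) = (w + 1)*(w + 3)*(w)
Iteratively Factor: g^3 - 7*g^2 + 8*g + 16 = (g + 1)*(g^2 - 8*g + 16) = (g - 4)*(g + 1)*(g - 4)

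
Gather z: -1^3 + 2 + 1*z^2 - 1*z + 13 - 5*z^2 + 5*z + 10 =-4*z^2 + 4*z + 24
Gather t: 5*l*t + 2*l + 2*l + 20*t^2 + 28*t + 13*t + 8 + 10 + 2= 4*l + 20*t^2 + t*(5*l + 41) + 20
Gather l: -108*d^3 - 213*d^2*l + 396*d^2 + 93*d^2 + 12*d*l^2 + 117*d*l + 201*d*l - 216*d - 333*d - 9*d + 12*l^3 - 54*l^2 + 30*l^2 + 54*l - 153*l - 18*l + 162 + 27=-108*d^3 + 489*d^2 - 558*d + 12*l^3 + l^2*(12*d - 24) + l*(-213*d^2 + 318*d - 117) + 189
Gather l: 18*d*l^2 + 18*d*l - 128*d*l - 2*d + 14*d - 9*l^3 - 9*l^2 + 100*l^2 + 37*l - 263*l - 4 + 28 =12*d - 9*l^3 + l^2*(18*d + 91) + l*(-110*d - 226) + 24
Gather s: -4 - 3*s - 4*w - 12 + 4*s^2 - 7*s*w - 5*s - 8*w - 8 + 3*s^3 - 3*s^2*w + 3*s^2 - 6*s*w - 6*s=3*s^3 + s^2*(7 - 3*w) + s*(-13*w - 14) - 12*w - 24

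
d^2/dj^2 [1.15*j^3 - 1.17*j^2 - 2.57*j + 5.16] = 6.9*j - 2.34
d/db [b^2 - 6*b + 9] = 2*b - 6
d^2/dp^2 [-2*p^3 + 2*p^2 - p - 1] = 4 - 12*p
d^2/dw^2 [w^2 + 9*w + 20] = 2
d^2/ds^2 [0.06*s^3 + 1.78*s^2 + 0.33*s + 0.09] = 0.36*s + 3.56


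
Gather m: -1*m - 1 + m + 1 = 0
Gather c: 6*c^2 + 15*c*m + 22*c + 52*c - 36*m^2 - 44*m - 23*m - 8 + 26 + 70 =6*c^2 + c*(15*m + 74) - 36*m^2 - 67*m + 88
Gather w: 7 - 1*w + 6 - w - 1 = 12 - 2*w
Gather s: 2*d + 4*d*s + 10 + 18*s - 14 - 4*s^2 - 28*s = 2*d - 4*s^2 + s*(4*d - 10) - 4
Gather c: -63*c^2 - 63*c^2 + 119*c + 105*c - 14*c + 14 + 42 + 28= -126*c^2 + 210*c + 84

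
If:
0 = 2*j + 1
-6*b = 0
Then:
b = 0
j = -1/2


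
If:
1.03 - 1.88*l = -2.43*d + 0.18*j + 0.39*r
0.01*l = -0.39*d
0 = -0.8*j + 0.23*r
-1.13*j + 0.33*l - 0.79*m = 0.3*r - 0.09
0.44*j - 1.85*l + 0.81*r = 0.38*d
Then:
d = -0.01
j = 0.21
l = 0.37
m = -0.30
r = 0.72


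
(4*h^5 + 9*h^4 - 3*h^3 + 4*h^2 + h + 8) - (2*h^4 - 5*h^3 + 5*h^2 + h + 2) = 4*h^5 + 7*h^4 + 2*h^3 - h^2 + 6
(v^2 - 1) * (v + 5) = v^3 + 5*v^2 - v - 5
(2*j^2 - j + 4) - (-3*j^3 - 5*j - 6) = 3*j^3 + 2*j^2 + 4*j + 10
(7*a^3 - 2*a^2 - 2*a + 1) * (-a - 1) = -7*a^4 - 5*a^3 + 4*a^2 + a - 1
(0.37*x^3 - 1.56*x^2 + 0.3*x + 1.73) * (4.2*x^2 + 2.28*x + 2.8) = 1.554*x^5 - 5.7084*x^4 - 1.2608*x^3 + 3.582*x^2 + 4.7844*x + 4.844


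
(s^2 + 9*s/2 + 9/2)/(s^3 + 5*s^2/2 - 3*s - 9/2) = (2*s + 3)/(2*s^2 - s - 3)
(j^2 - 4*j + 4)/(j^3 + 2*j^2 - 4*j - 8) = (j - 2)/(j^2 + 4*j + 4)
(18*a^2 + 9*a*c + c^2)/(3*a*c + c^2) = (6*a + c)/c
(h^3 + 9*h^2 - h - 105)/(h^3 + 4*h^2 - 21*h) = (h + 5)/h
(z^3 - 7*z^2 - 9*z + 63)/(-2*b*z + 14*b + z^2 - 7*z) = (z^2 - 9)/(-2*b + z)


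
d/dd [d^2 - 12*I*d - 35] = 2*d - 12*I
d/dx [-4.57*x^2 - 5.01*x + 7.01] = -9.14*x - 5.01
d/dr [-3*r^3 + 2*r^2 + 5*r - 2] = -9*r^2 + 4*r + 5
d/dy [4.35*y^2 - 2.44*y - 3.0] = 8.7*y - 2.44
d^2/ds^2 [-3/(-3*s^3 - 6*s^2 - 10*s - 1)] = 6*(-3*(3*s + 2)*(3*s^3 + 6*s^2 + 10*s + 1) + (9*s^2 + 12*s + 10)^2)/(3*s^3 + 6*s^2 + 10*s + 1)^3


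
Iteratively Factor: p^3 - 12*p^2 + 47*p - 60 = (p - 4)*(p^2 - 8*p + 15) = (p - 5)*(p - 4)*(p - 3)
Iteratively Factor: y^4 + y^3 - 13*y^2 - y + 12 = (y - 3)*(y^3 + 4*y^2 - y - 4) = (y - 3)*(y + 1)*(y^2 + 3*y - 4) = (y - 3)*(y - 1)*(y + 1)*(y + 4)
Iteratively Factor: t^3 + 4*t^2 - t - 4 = (t - 1)*(t^2 + 5*t + 4) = (t - 1)*(t + 4)*(t + 1)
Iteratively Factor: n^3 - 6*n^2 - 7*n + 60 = (n - 5)*(n^2 - n - 12) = (n - 5)*(n + 3)*(n - 4)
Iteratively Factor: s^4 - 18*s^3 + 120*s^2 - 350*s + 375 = (s - 3)*(s^3 - 15*s^2 + 75*s - 125) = (s - 5)*(s - 3)*(s^2 - 10*s + 25) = (s - 5)^2*(s - 3)*(s - 5)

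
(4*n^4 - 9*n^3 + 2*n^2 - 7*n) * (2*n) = 8*n^5 - 18*n^4 + 4*n^3 - 14*n^2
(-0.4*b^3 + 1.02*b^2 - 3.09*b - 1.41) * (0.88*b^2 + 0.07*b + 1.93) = -0.352*b^5 + 0.8696*b^4 - 3.4198*b^3 + 0.5115*b^2 - 6.0624*b - 2.7213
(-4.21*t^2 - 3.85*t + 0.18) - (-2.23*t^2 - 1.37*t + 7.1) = -1.98*t^2 - 2.48*t - 6.92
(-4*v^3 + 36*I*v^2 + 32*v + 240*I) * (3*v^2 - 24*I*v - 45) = -12*v^5 + 204*I*v^4 + 1140*v^3 - 1668*I*v^2 + 4320*v - 10800*I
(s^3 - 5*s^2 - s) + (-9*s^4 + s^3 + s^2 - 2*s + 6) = -9*s^4 + 2*s^3 - 4*s^2 - 3*s + 6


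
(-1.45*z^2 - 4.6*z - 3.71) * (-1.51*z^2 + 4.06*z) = 2.1895*z^4 + 1.059*z^3 - 13.0739*z^2 - 15.0626*z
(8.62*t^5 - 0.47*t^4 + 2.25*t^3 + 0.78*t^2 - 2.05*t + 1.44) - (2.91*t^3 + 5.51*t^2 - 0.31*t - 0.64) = 8.62*t^5 - 0.47*t^4 - 0.66*t^3 - 4.73*t^2 - 1.74*t + 2.08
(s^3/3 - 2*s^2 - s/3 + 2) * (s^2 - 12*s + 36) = s^5/3 - 6*s^4 + 107*s^3/3 - 66*s^2 - 36*s + 72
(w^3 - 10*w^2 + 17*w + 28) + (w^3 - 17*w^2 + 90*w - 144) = 2*w^3 - 27*w^2 + 107*w - 116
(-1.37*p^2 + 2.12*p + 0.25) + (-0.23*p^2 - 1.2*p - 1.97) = -1.6*p^2 + 0.92*p - 1.72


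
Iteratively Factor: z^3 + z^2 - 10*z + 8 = (z - 2)*(z^2 + 3*z - 4) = (z - 2)*(z - 1)*(z + 4)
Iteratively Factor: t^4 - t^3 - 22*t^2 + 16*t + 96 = (t + 2)*(t^3 - 3*t^2 - 16*t + 48) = (t - 3)*(t + 2)*(t^2 - 16) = (t - 4)*(t - 3)*(t + 2)*(t + 4)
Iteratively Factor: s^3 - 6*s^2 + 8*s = (s - 4)*(s^2 - 2*s) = (s - 4)*(s - 2)*(s)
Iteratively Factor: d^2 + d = (d + 1)*(d)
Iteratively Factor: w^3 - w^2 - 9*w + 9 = (w - 1)*(w^2 - 9) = (w - 3)*(w - 1)*(w + 3)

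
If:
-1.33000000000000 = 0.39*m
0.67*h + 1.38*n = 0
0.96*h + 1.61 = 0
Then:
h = -1.68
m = -3.41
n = 0.81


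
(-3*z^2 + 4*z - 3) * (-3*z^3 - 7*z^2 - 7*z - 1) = 9*z^5 + 9*z^4 + 2*z^3 - 4*z^2 + 17*z + 3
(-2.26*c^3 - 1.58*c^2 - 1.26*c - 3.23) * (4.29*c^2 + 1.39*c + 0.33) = -9.6954*c^5 - 9.9196*c^4 - 8.3474*c^3 - 16.1295*c^2 - 4.9055*c - 1.0659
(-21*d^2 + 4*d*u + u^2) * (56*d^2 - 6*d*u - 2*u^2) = -1176*d^4 + 350*d^3*u + 74*d^2*u^2 - 14*d*u^3 - 2*u^4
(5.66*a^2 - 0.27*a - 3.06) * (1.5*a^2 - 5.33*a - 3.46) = 8.49*a^4 - 30.5728*a^3 - 22.7345*a^2 + 17.244*a + 10.5876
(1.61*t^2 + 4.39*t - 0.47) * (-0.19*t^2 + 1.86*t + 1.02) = -0.3059*t^4 + 2.1605*t^3 + 9.8969*t^2 + 3.6036*t - 0.4794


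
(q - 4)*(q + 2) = q^2 - 2*q - 8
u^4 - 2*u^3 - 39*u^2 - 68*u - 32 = (u - 8)*(u + 1)^2*(u + 4)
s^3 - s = s*(s - 1)*(s + 1)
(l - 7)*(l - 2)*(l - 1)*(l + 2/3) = l^4 - 28*l^3/3 + 49*l^2/3 + 4*l/3 - 28/3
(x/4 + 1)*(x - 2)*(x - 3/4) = x^3/4 + 5*x^2/16 - 19*x/8 + 3/2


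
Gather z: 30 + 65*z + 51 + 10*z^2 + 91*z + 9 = 10*z^2 + 156*z + 90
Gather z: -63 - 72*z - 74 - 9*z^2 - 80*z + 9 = -9*z^2 - 152*z - 128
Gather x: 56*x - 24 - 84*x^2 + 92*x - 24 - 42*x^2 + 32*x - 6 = -126*x^2 + 180*x - 54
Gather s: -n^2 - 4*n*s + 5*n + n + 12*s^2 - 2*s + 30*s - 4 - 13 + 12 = -n^2 + 6*n + 12*s^2 + s*(28 - 4*n) - 5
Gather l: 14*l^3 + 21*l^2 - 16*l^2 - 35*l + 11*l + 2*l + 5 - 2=14*l^3 + 5*l^2 - 22*l + 3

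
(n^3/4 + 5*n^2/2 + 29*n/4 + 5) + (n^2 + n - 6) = n^3/4 + 7*n^2/2 + 33*n/4 - 1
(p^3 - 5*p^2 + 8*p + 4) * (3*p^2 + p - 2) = 3*p^5 - 14*p^4 + 17*p^3 + 30*p^2 - 12*p - 8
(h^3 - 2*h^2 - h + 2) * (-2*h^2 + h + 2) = -2*h^5 + 5*h^4 + 2*h^3 - 9*h^2 + 4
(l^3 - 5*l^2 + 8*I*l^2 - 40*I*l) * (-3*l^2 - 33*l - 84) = -3*l^5 - 18*l^4 - 24*I*l^4 + 81*l^3 - 144*I*l^3 + 420*l^2 + 648*I*l^2 + 3360*I*l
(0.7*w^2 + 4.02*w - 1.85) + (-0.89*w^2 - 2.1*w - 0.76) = -0.19*w^2 + 1.92*w - 2.61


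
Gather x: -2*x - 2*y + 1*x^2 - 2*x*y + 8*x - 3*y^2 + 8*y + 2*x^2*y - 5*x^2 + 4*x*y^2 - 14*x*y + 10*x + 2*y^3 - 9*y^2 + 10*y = x^2*(2*y - 4) + x*(4*y^2 - 16*y + 16) + 2*y^3 - 12*y^2 + 16*y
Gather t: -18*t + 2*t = -16*t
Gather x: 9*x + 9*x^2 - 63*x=9*x^2 - 54*x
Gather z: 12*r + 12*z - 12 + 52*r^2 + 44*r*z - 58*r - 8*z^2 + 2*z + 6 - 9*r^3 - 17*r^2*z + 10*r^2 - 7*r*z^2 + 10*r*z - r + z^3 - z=-9*r^3 + 62*r^2 - 47*r + z^3 + z^2*(-7*r - 8) + z*(-17*r^2 + 54*r + 13) - 6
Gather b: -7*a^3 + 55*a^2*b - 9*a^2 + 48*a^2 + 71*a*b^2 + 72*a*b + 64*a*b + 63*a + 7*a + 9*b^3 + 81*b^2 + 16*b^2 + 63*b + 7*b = -7*a^3 + 39*a^2 + 70*a + 9*b^3 + b^2*(71*a + 97) + b*(55*a^2 + 136*a + 70)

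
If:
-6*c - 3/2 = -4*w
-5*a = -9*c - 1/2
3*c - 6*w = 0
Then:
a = -23/40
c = -3/8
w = -3/16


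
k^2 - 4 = (k - 2)*(k + 2)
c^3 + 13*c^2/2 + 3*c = c*(c + 1/2)*(c + 6)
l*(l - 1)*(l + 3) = l^3 + 2*l^2 - 3*l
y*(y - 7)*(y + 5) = y^3 - 2*y^2 - 35*y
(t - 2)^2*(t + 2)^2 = t^4 - 8*t^2 + 16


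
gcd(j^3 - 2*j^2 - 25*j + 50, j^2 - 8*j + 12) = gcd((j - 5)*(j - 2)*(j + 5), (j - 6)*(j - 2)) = j - 2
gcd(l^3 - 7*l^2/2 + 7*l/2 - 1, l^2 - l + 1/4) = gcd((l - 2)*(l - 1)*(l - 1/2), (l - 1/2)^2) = l - 1/2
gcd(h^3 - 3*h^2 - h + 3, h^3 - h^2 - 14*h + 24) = h - 3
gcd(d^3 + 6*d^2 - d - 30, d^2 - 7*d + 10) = d - 2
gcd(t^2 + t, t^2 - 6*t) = t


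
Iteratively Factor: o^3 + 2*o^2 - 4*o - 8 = (o + 2)*(o^2 - 4) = (o - 2)*(o + 2)*(o + 2)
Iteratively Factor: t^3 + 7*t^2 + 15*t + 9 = (t + 3)*(t^2 + 4*t + 3) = (t + 1)*(t + 3)*(t + 3)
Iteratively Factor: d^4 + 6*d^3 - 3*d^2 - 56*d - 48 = (d + 4)*(d^3 + 2*d^2 - 11*d - 12) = (d + 1)*(d + 4)*(d^2 + d - 12) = (d - 3)*(d + 1)*(d + 4)*(d + 4)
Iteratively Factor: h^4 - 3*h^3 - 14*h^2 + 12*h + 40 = (h - 2)*(h^3 - h^2 - 16*h - 20) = (h - 5)*(h - 2)*(h^2 + 4*h + 4) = (h - 5)*(h - 2)*(h + 2)*(h + 2)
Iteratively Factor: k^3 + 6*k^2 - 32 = (k + 4)*(k^2 + 2*k - 8) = (k - 2)*(k + 4)*(k + 4)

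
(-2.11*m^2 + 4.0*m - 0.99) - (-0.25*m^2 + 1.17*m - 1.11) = -1.86*m^2 + 2.83*m + 0.12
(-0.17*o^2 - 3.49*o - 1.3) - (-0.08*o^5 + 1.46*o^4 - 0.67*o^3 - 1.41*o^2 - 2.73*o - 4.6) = 0.08*o^5 - 1.46*o^4 + 0.67*o^3 + 1.24*o^2 - 0.76*o + 3.3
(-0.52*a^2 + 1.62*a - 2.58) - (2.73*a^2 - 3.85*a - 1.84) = -3.25*a^2 + 5.47*a - 0.74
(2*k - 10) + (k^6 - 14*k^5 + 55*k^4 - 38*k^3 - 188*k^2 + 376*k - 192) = k^6 - 14*k^5 + 55*k^4 - 38*k^3 - 188*k^2 + 378*k - 202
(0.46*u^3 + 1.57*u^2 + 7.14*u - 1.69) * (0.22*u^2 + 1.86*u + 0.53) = 0.1012*u^5 + 1.201*u^4 + 4.7348*u^3 + 13.7407*u^2 + 0.6408*u - 0.8957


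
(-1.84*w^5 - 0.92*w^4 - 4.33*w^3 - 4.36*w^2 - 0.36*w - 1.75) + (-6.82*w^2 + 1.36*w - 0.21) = -1.84*w^5 - 0.92*w^4 - 4.33*w^3 - 11.18*w^2 + 1.0*w - 1.96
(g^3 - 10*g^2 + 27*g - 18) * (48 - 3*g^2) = -3*g^5 + 30*g^4 - 33*g^3 - 426*g^2 + 1296*g - 864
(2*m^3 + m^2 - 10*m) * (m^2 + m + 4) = 2*m^5 + 3*m^4 - m^3 - 6*m^2 - 40*m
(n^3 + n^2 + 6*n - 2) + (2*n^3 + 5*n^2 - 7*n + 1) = 3*n^3 + 6*n^2 - n - 1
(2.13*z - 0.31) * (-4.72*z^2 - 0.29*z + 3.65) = -10.0536*z^3 + 0.8455*z^2 + 7.8644*z - 1.1315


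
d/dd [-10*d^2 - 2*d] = -20*d - 2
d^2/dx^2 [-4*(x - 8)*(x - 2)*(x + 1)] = 72 - 24*x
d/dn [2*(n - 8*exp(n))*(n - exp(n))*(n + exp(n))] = -16*n^2*exp(n) + 6*n^2 - 4*n*exp(2*n) - 32*n*exp(n) + 48*exp(3*n) - 2*exp(2*n)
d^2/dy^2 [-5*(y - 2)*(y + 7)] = -10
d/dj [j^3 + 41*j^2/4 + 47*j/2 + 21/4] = 3*j^2 + 41*j/2 + 47/2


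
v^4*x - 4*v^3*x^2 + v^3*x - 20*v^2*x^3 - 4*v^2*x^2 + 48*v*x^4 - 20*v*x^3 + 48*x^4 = (v - 6*x)*(v - 2*x)*(v + 4*x)*(v*x + x)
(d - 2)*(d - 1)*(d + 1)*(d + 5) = d^4 + 3*d^3 - 11*d^2 - 3*d + 10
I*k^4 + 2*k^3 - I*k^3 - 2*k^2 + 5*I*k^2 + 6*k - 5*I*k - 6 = (k - 3*I)*(k - I)*(k + 2*I)*(I*k - I)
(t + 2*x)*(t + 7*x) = t^2 + 9*t*x + 14*x^2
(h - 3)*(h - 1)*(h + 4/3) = h^3 - 8*h^2/3 - 7*h/3 + 4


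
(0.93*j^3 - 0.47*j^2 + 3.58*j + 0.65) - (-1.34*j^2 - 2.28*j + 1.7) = 0.93*j^3 + 0.87*j^2 + 5.86*j - 1.05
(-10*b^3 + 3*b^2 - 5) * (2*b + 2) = -20*b^4 - 14*b^3 + 6*b^2 - 10*b - 10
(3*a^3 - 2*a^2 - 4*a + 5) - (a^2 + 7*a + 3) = 3*a^3 - 3*a^2 - 11*a + 2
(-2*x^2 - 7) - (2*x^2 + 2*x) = -4*x^2 - 2*x - 7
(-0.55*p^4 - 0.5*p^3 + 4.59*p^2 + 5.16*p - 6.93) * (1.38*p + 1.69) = -0.759*p^5 - 1.6195*p^4 + 5.4892*p^3 + 14.8779*p^2 - 0.843*p - 11.7117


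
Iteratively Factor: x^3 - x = (x - 1)*(x^2 + x) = (x - 1)*(x + 1)*(x)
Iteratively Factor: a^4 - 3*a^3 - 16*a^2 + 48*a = (a + 4)*(a^3 - 7*a^2 + 12*a) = (a - 3)*(a + 4)*(a^2 - 4*a) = a*(a - 3)*(a + 4)*(a - 4)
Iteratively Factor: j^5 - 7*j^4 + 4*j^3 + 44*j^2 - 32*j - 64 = (j - 4)*(j^4 - 3*j^3 - 8*j^2 + 12*j + 16) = (j - 4)*(j + 2)*(j^3 - 5*j^2 + 2*j + 8) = (j - 4)*(j - 2)*(j + 2)*(j^2 - 3*j - 4) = (j - 4)^2*(j - 2)*(j + 2)*(j + 1)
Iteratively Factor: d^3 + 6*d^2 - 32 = (d + 4)*(d^2 + 2*d - 8) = (d - 2)*(d + 4)*(d + 4)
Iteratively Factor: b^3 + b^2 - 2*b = (b + 2)*(b^2 - b) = b*(b + 2)*(b - 1)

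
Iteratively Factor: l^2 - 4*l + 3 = (l - 1)*(l - 3)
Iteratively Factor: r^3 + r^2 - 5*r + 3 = (r + 3)*(r^2 - 2*r + 1) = (r - 1)*(r + 3)*(r - 1)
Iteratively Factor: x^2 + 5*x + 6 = (x + 3)*(x + 2)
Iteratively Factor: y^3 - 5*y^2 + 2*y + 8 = (y + 1)*(y^2 - 6*y + 8) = (y - 4)*(y + 1)*(y - 2)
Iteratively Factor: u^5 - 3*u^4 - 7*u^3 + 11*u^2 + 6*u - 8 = (u - 1)*(u^4 - 2*u^3 - 9*u^2 + 2*u + 8) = (u - 1)*(u + 2)*(u^3 - 4*u^2 - u + 4) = (u - 1)^2*(u + 2)*(u^2 - 3*u - 4) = (u - 4)*(u - 1)^2*(u + 2)*(u + 1)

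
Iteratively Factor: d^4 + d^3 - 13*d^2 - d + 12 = (d - 3)*(d^3 + 4*d^2 - d - 4) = (d - 3)*(d + 1)*(d^2 + 3*d - 4) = (d - 3)*(d + 1)*(d + 4)*(d - 1)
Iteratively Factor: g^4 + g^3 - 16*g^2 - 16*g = (g)*(g^3 + g^2 - 16*g - 16) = g*(g - 4)*(g^2 + 5*g + 4) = g*(g - 4)*(g + 4)*(g + 1)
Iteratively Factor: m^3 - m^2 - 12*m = (m)*(m^2 - m - 12) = m*(m - 4)*(m + 3)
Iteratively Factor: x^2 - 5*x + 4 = (x - 4)*(x - 1)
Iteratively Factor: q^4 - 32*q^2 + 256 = (q - 4)*(q^3 + 4*q^2 - 16*q - 64) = (q - 4)*(q + 4)*(q^2 - 16) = (q - 4)^2*(q + 4)*(q + 4)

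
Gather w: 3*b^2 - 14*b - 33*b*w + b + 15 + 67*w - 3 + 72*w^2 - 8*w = 3*b^2 - 13*b + 72*w^2 + w*(59 - 33*b) + 12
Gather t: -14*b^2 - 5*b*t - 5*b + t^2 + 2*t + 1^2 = -14*b^2 - 5*b + t^2 + t*(2 - 5*b) + 1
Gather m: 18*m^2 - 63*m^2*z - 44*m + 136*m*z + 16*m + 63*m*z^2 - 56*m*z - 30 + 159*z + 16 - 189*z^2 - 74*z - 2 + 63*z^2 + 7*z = m^2*(18 - 63*z) + m*(63*z^2 + 80*z - 28) - 126*z^2 + 92*z - 16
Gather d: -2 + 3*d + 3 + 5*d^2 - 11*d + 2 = 5*d^2 - 8*d + 3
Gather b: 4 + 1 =5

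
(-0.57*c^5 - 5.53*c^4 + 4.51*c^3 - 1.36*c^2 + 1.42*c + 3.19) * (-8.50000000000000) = 4.845*c^5 + 47.005*c^4 - 38.335*c^3 + 11.56*c^2 - 12.07*c - 27.115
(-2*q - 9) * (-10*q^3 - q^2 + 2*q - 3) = 20*q^4 + 92*q^3 + 5*q^2 - 12*q + 27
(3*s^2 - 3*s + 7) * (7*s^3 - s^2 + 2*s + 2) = 21*s^5 - 24*s^4 + 58*s^3 - 7*s^2 + 8*s + 14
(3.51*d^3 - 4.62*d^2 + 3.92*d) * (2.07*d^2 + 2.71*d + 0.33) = 7.2657*d^5 - 0.0513000000000012*d^4 - 3.2475*d^3 + 9.0986*d^2 + 1.2936*d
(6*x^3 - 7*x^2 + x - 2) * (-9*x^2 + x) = -54*x^5 + 69*x^4 - 16*x^3 + 19*x^2 - 2*x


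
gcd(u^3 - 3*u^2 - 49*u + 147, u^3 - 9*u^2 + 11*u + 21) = u^2 - 10*u + 21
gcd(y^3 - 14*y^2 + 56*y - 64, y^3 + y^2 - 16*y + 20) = y - 2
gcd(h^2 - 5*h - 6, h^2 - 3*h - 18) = h - 6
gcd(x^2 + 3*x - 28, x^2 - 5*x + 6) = 1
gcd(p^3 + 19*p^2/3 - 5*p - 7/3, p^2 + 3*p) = 1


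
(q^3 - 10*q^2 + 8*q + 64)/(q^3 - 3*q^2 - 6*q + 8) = (q - 8)/(q - 1)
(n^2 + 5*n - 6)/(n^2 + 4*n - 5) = (n + 6)/(n + 5)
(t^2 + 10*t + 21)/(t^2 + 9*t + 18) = (t + 7)/(t + 6)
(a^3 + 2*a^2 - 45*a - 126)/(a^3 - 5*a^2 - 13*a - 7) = (a^2 + 9*a + 18)/(a^2 + 2*a + 1)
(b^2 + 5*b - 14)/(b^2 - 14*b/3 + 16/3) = 3*(b + 7)/(3*b - 8)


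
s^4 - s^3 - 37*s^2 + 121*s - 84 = (s - 4)*(s - 3)*(s - 1)*(s + 7)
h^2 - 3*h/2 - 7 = (h - 7/2)*(h + 2)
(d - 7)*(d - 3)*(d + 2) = d^3 - 8*d^2 + d + 42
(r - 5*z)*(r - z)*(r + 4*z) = r^3 - 2*r^2*z - 19*r*z^2 + 20*z^3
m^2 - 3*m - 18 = (m - 6)*(m + 3)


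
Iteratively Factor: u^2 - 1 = (u + 1)*(u - 1)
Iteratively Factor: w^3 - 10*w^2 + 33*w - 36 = (w - 3)*(w^2 - 7*w + 12) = (w - 4)*(w - 3)*(w - 3)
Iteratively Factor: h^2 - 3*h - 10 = (h + 2)*(h - 5)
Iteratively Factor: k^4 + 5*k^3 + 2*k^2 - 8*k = (k + 4)*(k^3 + k^2 - 2*k) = (k + 2)*(k + 4)*(k^2 - k) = k*(k + 2)*(k + 4)*(k - 1)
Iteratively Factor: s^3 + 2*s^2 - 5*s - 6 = (s + 1)*(s^2 + s - 6) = (s - 2)*(s + 1)*(s + 3)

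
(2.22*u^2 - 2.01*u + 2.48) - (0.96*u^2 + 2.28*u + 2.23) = 1.26*u^2 - 4.29*u + 0.25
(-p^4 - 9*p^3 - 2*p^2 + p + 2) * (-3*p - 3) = 3*p^5 + 30*p^4 + 33*p^3 + 3*p^2 - 9*p - 6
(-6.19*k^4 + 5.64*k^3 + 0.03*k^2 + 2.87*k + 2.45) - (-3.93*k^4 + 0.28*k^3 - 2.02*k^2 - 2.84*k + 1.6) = -2.26*k^4 + 5.36*k^3 + 2.05*k^2 + 5.71*k + 0.85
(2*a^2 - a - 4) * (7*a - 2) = 14*a^3 - 11*a^2 - 26*a + 8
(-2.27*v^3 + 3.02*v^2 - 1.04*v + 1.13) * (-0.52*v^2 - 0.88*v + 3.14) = 1.1804*v^5 + 0.4272*v^4 - 9.2446*v^3 + 9.8104*v^2 - 4.26*v + 3.5482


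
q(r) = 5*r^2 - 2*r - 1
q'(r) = 10*r - 2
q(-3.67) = 73.68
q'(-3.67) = -38.70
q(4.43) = 88.26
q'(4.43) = 42.30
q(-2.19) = 27.36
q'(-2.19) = -23.90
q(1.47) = 6.86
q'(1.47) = 12.70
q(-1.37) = 11.12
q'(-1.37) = -15.70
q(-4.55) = 111.61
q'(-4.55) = -47.50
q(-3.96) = 85.33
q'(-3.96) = -41.60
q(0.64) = -0.23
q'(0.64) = 4.40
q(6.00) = 167.00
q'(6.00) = 58.00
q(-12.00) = 743.00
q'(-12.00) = -122.00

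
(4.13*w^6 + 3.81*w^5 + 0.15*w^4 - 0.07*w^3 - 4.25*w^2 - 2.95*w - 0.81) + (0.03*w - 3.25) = 4.13*w^6 + 3.81*w^5 + 0.15*w^4 - 0.07*w^3 - 4.25*w^2 - 2.92*w - 4.06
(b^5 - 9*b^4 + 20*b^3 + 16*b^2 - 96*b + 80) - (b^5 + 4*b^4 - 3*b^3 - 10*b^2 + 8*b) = -13*b^4 + 23*b^3 + 26*b^2 - 104*b + 80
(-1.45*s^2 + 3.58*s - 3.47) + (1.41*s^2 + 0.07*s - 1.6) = -0.04*s^2 + 3.65*s - 5.07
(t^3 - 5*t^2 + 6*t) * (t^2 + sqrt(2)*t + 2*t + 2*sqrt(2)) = t^5 - 3*t^4 + sqrt(2)*t^4 - 3*sqrt(2)*t^3 - 4*t^3 - 4*sqrt(2)*t^2 + 12*t^2 + 12*sqrt(2)*t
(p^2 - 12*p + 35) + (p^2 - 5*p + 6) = 2*p^2 - 17*p + 41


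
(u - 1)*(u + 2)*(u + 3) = u^3 + 4*u^2 + u - 6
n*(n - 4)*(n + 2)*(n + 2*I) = n^4 - 2*n^3 + 2*I*n^3 - 8*n^2 - 4*I*n^2 - 16*I*n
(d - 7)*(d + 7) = d^2 - 49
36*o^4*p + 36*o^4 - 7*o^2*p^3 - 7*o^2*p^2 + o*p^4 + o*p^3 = (-6*o + p)*(-3*o + p)*(2*o + p)*(o*p + o)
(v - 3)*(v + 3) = v^2 - 9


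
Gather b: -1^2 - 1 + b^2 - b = b^2 - b - 2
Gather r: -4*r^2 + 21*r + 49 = -4*r^2 + 21*r + 49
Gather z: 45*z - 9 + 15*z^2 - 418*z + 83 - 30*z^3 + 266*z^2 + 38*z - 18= -30*z^3 + 281*z^2 - 335*z + 56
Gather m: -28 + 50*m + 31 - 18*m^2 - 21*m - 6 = -18*m^2 + 29*m - 3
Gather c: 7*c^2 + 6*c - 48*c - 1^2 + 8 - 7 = 7*c^2 - 42*c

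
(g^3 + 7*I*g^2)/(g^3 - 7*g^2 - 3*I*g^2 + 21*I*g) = g*(g + 7*I)/(g^2 - 7*g - 3*I*g + 21*I)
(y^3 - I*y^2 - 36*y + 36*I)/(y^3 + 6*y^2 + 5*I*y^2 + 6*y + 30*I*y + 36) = (y - 6)/(y + 6*I)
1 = 1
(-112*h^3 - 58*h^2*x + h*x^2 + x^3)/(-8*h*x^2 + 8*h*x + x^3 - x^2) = (14*h^2 + 9*h*x + x^2)/(x*(x - 1))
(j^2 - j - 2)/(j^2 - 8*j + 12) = (j + 1)/(j - 6)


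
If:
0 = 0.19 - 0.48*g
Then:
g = 0.40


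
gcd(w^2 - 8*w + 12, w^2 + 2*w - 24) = 1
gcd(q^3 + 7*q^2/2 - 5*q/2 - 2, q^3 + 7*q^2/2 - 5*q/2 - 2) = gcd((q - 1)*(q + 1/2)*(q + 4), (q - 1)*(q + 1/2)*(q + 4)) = q^3 + 7*q^2/2 - 5*q/2 - 2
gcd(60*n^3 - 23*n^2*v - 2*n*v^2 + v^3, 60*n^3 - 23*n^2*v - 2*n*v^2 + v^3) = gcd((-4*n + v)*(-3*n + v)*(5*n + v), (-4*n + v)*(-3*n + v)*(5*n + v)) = 60*n^3 - 23*n^2*v - 2*n*v^2 + v^3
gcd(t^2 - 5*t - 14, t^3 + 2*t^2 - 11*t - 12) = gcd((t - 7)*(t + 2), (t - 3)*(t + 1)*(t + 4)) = 1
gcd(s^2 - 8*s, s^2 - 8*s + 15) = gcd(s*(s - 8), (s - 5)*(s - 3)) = 1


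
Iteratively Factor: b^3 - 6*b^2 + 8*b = (b)*(b^2 - 6*b + 8) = b*(b - 2)*(b - 4)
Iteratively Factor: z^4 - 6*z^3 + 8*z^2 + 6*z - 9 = (z - 1)*(z^3 - 5*z^2 + 3*z + 9) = (z - 3)*(z - 1)*(z^2 - 2*z - 3) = (z - 3)*(z - 1)*(z + 1)*(z - 3)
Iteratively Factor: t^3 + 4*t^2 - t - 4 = (t + 1)*(t^2 + 3*t - 4) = (t - 1)*(t + 1)*(t + 4)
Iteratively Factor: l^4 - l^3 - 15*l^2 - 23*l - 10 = (l + 1)*(l^3 - 2*l^2 - 13*l - 10) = (l + 1)^2*(l^2 - 3*l - 10) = (l - 5)*(l + 1)^2*(l + 2)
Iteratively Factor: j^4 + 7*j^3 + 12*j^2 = (j)*(j^3 + 7*j^2 + 12*j) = j*(j + 4)*(j^2 + 3*j) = j^2*(j + 4)*(j + 3)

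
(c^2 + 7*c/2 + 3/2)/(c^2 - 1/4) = 2*(c + 3)/(2*c - 1)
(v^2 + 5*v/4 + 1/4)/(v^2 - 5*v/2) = (4*v^2 + 5*v + 1)/(2*v*(2*v - 5))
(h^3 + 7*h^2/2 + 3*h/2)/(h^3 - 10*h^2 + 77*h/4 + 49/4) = 2*h*(h + 3)/(2*h^2 - 21*h + 49)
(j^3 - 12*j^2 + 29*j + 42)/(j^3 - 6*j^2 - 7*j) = (j - 6)/j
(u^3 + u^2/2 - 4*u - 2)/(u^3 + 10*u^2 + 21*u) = (u^3 + u^2/2 - 4*u - 2)/(u*(u^2 + 10*u + 21))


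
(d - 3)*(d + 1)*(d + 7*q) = d^3 + 7*d^2*q - 2*d^2 - 14*d*q - 3*d - 21*q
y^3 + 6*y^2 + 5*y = y*(y + 1)*(y + 5)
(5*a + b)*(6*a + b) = 30*a^2 + 11*a*b + b^2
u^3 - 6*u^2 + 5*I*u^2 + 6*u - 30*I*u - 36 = (u - 6)*(u - I)*(u + 6*I)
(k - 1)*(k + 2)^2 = k^3 + 3*k^2 - 4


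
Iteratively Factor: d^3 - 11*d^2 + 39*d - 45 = (d - 3)*(d^2 - 8*d + 15) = (d - 5)*(d - 3)*(d - 3)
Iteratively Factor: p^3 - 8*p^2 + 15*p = (p)*(p^2 - 8*p + 15) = p*(p - 5)*(p - 3)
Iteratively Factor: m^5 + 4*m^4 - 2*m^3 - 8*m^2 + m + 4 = (m + 1)*(m^4 + 3*m^3 - 5*m^2 - 3*m + 4) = (m + 1)^2*(m^3 + 2*m^2 - 7*m + 4) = (m + 1)^2*(m + 4)*(m^2 - 2*m + 1) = (m - 1)*(m + 1)^2*(m + 4)*(m - 1)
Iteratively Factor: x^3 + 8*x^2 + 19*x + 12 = (x + 4)*(x^2 + 4*x + 3) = (x + 3)*(x + 4)*(x + 1)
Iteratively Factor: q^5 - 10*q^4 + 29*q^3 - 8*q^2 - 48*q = (q - 4)*(q^4 - 6*q^3 + 5*q^2 + 12*q) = (q - 4)*(q + 1)*(q^3 - 7*q^2 + 12*q) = q*(q - 4)*(q + 1)*(q^2 - 7*q + 12) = q*(q - 4)^2*(q + 1)*(q - 3)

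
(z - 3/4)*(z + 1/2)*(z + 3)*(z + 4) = z^4 + 27*z^3/4 + 79*z^2/8 - 45*z/8 - 9/2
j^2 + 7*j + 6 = (j + 1)*(j + 6)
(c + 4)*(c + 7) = c^2 + 11*c + 28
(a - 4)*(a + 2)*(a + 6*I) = a^3 - 2*a^2 + 6*I*a^2 - 8*a - 12*I*a - 48*I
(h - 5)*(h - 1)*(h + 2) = h^3 - 4*h^2 - 7*h + 10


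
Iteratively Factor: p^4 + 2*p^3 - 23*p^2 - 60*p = (p + 4)*(p^3 - 2*p^2 - 15*p) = p*(p + 4)*(p^2 - 2*p - 15) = p*(p - 5)*(p + 4)*(p + 3)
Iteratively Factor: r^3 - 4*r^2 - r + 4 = (r - 4)*(r^2 - 1) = (r - 4)*(r - 1)*(r + 1)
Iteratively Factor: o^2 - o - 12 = (o + 3)*(o - 4)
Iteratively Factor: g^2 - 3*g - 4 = (g + 1)*(g - 4)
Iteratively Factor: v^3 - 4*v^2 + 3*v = (v)*(v^2 - 4*v + 3) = v*(v - 3)*(v - 1)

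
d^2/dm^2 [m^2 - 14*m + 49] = 2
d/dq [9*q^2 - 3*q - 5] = 18*q - 3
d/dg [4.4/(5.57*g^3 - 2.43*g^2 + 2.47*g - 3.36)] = (-73.524*g^2 + 21.384*g - 10.868)/(5.57*g^3 - 2.43*g^2 + 2.47*g - 3.36)^2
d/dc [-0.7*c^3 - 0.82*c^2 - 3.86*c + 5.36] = -2.1*c^2 - 1.64*c - 3.86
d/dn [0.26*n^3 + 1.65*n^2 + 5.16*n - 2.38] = 0.78*n^2 + 3.3*n + 5.16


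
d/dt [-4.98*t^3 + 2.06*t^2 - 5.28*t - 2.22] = -14.94*t^2 + 4.12*t - 5.28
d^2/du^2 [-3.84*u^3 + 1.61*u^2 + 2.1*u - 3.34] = 3.22 - 23.04*u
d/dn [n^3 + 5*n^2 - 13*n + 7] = 3*n^2 + 10*n - 13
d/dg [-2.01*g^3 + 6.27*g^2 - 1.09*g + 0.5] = -6.03*g^2 + 12.54*g - 1.09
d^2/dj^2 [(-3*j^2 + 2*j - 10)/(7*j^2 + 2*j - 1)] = 2*(140*j^3 - 1533*j^2 - 378*j - 109)/(343*j^6 + 294*j^5 - 63*j^4 - 76*j^3 + 9*j^2 + 6*j - 1)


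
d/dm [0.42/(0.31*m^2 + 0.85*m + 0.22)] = (-0.2604*m - 0.357)/(0.31*m^2 + 0.85*m + 0.22)^2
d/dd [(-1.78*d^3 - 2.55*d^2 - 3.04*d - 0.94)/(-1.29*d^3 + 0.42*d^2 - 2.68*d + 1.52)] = (-4.0371*d^4 + 1.6976*d^3 - 3.6438*d^2 - 6.9624*d - 7.14)/(1.6641*d^6 - 1.0836*d^5 + 7.0908*d^4 - 6.1728*d^3 + 8.4592*d^2 - 8.1472*d + 2.3104)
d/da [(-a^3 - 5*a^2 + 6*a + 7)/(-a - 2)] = (2*a^3 + 11*a^2 + 20*a - 5)/(a^2 + 4*a + 4)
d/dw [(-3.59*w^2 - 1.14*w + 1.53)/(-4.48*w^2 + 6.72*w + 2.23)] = (-29.232*w^2 - 2.30259999999999*w - 12.8238)/(20.0704*w^4 - 60.2112*w^3 + 25.1776*w^2 + 29.9712*w + 4.9729)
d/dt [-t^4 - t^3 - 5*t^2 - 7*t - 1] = -4*t^3 - 3*t^2 - 10*t - 7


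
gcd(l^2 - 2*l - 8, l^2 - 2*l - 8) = l^2 - 2*l - 8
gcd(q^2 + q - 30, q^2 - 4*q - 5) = q - 5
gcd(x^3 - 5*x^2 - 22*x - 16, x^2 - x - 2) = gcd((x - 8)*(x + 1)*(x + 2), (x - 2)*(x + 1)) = x + 1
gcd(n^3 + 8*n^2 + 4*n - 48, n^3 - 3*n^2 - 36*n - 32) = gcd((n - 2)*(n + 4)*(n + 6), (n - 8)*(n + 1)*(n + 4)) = n + 4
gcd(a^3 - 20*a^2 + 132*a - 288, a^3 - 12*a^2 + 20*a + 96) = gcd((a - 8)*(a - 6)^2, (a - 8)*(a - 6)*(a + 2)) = a^2 - 14*a + 48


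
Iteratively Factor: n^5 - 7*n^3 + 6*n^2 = (n - 1)*(n^4 + n^3 - 6*n^2) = n*(n - 1)*(n^3 + n^2 - 6*n) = n^2*(n - 1)*(n^2 + n - 6) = n^2*(n - 2)*(n - 1)*(n + 3)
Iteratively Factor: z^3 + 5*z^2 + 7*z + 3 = (z + 3)*(z^2 + 2*z + 1) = (z + 1)*(z + 3)*(z + 1)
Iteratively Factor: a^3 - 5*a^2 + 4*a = (a - 1)*(a^2 - 4*a) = a*(a - 1)*(a - 4)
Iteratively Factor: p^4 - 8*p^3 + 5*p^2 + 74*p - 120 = (p - 5)*(p^3 - 3*p^2 - 10*p + 24) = (p - 5)*(p - 4)*(p^2 + p - 6) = (p - 5)*(p - 4)*(p - 2)*(p + 3)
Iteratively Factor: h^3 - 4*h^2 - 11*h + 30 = (h + 3)*(h^2 - 7*h + 10) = (h - 2)*(h + 3)*(h - 5)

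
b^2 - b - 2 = (b - 2)*(b + 1)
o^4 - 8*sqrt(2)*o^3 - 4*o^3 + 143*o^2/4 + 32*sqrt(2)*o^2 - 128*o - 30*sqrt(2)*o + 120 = (o - 5/2)*(o - 3/2)*(o - 4*sqrt(2))^2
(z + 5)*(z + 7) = z^2 + 12*z + 35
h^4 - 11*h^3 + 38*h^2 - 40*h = h*(h - 5)*(h - 4)*(h - 2)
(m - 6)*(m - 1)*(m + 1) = m^3 - 6*m^2 - m + 6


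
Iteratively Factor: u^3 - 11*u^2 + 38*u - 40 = (u - 5)*(u^2 - 6*u + 8) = (u - 5)*(u - 4)*(u - 2)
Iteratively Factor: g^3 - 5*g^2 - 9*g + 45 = (g - 3)*(g^2 - 2*g - 15) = (g - 5)*(g - 3)*(g + 3)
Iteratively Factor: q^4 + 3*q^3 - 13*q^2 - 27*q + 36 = (q + 3)*(q^3 - 13*q + 12) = (q + 3)*(q + 4)*(q^2 - 4*q + 3) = (q - 3)*(q + 3)*(q + 4)*(q - 1)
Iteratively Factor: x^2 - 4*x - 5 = (x - 5)*(x + 1)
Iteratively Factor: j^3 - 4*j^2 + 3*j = (j - 1)*(j^2 - 3*j) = j*(j - 1)*(j - 3)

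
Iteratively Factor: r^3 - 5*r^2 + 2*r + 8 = (r - 4)*(r^2 - r - 2) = (r - 4)*(r + 1)*(r - 2)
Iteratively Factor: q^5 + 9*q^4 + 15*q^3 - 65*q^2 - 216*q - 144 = (q + 1)*(q^4 + 8*q^3 + 7*q^2 - 72*q - 144) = (q + 1)*(q + 4)*(q^3 + 4*q^2 - 9*q - 36) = (q - 3)*(q + 1)*(q + 4)*(q^2 + 7*q + 12) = (q - 3)*(q + 1)*(q + 4)^2*(q + 3)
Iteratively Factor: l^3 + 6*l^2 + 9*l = (l + 3)*(l^2 + 3*l) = (l + 3)^2*(l)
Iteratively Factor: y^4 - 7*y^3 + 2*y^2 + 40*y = (y)*(y^3 - 7*y^2 + 2*y + 40) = y*(y + 2)*(y^2 - 9*y + 20) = y*(y - 4)*(y + 2)*(y - 5)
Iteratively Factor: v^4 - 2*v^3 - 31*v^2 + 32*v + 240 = (v - 5)*(v^3 + 3*v^2 - 16*v - 48) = (v - 5)*(v + 4)*(v^2 - v - 12) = (v - 5)*(v + 3)*(v + 4)*(v - 4)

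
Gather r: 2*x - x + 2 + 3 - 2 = x + 3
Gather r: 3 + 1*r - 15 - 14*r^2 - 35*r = -14*r^2 - 34*r - 12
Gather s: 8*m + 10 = 8*m + 10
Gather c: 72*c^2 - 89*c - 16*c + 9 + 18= 72*c^2 - 105*c + 27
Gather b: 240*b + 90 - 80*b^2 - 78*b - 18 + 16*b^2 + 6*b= -64*b^2 + 168*b + 72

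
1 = 1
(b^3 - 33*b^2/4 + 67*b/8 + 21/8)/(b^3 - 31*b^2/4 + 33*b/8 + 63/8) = (4*b + 1)/(4*b + 3)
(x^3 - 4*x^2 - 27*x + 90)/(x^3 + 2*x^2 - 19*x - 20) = (x^2 - 9*x + 18)/(x^2 - 3*x - 4)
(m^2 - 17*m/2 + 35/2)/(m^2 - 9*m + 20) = (m - 7/2)/(m - 4)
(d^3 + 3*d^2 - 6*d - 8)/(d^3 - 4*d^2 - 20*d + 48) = (d + 1)/(d - 6)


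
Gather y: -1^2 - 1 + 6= 4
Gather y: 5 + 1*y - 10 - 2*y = -y - 5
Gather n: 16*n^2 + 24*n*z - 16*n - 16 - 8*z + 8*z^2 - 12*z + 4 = 16*n^2 + n*(24*z - 16) + 8*z^2 - 20*z - 12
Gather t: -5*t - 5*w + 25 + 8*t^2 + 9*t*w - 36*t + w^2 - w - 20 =8*t^2 + t*(9*w - 41) + w^2 - 6*w + 5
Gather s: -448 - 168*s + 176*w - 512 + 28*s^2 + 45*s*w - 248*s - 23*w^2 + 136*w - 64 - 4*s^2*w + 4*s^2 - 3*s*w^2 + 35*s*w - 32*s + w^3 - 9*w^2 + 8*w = s^2*(32 - 4*w) + s*(-3*w^2 + 80*w - 448) + w^3 - 32*w^2 + 320*w - 1024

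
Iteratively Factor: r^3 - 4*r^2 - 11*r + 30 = (r - 2)*(r^2 - 2*r - 15) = (r - 5)*(r - 2)*(r + 3)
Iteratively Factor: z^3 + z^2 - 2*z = (z)*(z^2 + z - 2) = z*(z - 1)*(z + 2)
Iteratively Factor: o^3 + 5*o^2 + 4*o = (o + 4)*(o^2 + o) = (o + 1)*(o + 4)*(o)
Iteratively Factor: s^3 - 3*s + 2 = (s - 1)*(s^2 + s - 2) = (s - 1)*(s + 2)*(s - 1)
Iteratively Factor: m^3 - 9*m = (m)*(m^2 - 9) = m*(m + 3)*(m - 3)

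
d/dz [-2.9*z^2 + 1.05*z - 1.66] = 1.05 - 5.8*z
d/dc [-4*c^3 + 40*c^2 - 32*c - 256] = -12*c^2 + 80*c - 32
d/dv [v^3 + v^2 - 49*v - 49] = 3*v^2 + 2*v - 49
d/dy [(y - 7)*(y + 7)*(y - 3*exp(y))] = -3*y^2*exp(y) + 3*y^2 - 6*y*exp(y) + 147*exp(y) - 49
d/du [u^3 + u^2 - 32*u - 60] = 3*u^2 + 2*u - 32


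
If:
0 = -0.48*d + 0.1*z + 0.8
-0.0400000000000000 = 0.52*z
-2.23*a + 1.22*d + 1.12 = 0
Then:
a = 1.41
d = 1.65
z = -0.08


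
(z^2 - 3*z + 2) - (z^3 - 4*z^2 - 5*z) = -z^3 + 5*z^2 + 2*z + 2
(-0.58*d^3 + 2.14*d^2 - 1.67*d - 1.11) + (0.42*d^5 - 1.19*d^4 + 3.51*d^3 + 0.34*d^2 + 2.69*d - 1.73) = 0.42*d^5 - 1.19*d^4 + 2.93*d^3 + 2.48*d^2 + 1.02*d - 2.84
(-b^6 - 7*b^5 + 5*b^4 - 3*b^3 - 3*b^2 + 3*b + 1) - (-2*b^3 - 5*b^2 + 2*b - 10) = -b^6 - 7*b^5 + 5*b^4 - b^3 + 2*b^2 + b + 11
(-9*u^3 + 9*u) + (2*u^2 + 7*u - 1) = -9*u^3 + 2*u^2 + 16*u - 1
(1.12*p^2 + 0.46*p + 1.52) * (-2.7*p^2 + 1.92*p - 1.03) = -3.024*p^4 + 0.9084*p^3 - 4.3744*p^2 + 2.4446*p - 1.5656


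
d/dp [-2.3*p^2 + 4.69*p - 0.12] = 4.69 - 4.6*p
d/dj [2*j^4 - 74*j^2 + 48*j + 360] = 8*j^3 - 148*j + 48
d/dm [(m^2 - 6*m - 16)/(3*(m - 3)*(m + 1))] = 2*(2*m^2 + 13*m - 7)/(3*(m^4 - 4*m^3 - 2*m^2 + 12*m + 9))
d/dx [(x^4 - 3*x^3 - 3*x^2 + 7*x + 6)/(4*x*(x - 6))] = (2*x^5 - 21*x^4 + 36*x^3 + 11*x^2 - 12*x + 36)/(4*x^2*(x^2 - 12*x + 36))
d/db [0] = 0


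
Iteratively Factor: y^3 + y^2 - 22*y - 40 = (y - 5)*(y^2 + 6*y + 8) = (y - 5)*(y + 4)*(y + 2)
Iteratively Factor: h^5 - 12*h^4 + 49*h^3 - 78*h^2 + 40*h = (h - 2)*(h^4 - 10*h^3 + 29*h^2 - 20*h) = (h - 4)*(h - 2)*(h^3 - 6*h^2 + 5*h) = (h - 4)*(h - 2)*(h - 1)*(h^2 - 5*h) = (h - 5)*(h - 4)*(h - 2)*(h - 1)*(h)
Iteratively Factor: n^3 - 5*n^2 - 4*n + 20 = (n + 2)*(n^2 - 7*n + 10) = (n - 2)*(n + 2)*(n - 5)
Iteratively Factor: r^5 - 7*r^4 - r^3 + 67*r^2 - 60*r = (r + 3)*(r^4 - 10*r^3 + 29*r^2 - 20*r) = (r - 4)*(r + 3)*(r^3 - 6*r^2 + 5*r) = r*(r - 4)*(r + 3)*(r^2 - 6*r + 5) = r*(r - 4)*(r - 1)*(r + 3)*(r - 5)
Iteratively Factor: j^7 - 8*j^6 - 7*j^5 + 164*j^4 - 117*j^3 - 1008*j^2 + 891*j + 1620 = (j + 3)*(j^6 - 11*j^5 + 26*j^4 + 86*j^3 - 375*j^2 + 117*j + 540) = (j - 4)*(j + 3)*(j^5 - 7*j^4 - 2*j^3 + 78*j^2 - 63*j - 135) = (j - 5)*(j - 4)*(j + 3)*(j^4 - 2*j^3 - 12*j^2 + 18*j + 27) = (j - 5)*(j - 4)*(j - 3)*(j + 3)*(j^3 + j^2 - 9*j - 9) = (j - 5)*(j - 4)*(j - 3)^2*(j + 3)*(j^2 + 4*j + 3) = (j - 5)*(j - 4)*(j - 3)^2*(j + 3)^2*(j + 1)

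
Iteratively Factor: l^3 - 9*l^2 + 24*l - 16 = (l - 1)*(l^2 - 8*l + 16) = (l - 4)*(l - 1)*(l - 4)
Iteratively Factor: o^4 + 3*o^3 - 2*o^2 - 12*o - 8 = (o + 1)*(o^3 + 2*o^2 - 4*o - 8) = (o + 1)*(o + 2)*(o^2 - 4) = (o + 1)*(o + 2)^2*(o - 2)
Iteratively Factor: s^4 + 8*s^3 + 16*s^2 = (s)*(s^3 + 8*s^2 + 16*s) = s*(s + 4)*(s^2 + 4*s) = s*(s + 4)^2*(s)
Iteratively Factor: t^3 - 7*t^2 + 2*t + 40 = (t - 5)*(t^2 - 2*t - 8) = (t - 5)*(t + 2)*(t - 4)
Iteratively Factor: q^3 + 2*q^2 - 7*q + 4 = (q - 1)*(q^2 + 3*q - 4) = (q - 1)^2*(q + 4)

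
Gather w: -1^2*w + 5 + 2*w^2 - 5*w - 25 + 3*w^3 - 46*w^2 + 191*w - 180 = 3*w^3 - 44*w^2 + 185*w - 200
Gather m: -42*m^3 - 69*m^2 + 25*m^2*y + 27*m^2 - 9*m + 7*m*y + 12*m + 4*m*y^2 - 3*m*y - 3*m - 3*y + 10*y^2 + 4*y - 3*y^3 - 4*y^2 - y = -42*m^3 + m^2*(25*y - 42) + m*(4*y^2 + 4*y) - 3*y^3 + 6*y^2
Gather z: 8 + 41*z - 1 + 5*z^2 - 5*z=5*z^2 + 36*z + 7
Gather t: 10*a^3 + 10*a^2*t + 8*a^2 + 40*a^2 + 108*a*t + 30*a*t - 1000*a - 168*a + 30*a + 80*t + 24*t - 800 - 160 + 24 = 10*a^3 + 48*a^2 - 1138*a + t*(10*a^2 + 138*a + 104) - 936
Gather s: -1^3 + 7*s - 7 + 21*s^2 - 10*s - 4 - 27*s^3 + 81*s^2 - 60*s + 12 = -27*s^3 + 102*s^2 - 63*s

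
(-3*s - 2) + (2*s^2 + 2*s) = 2*s^2 - s - 2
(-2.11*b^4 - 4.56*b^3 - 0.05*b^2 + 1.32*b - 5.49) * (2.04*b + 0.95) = -4.3044*b^5 - 11.3069*b^4 - 4.434*b^3 + 2.6453*b^2 - 9.9456*b - 5.2155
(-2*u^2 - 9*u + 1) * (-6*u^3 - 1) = 12*u^5 + 54*u^4 - 6*u^3 + 2*u^2 + 9*u - 1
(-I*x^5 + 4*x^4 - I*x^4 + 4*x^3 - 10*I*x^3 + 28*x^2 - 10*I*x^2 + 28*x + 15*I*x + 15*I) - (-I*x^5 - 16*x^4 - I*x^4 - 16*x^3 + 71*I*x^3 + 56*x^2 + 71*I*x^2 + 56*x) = 20*x^4 + 20*x^3 - 81*I*x^3 - 28*x^2 - 81*I*x^2 - 28*x + 15*I*x + 15*I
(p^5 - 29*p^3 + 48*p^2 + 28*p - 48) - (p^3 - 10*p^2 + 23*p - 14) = p^5 - 30*p^3 + 58*p^2 + 5*p - 34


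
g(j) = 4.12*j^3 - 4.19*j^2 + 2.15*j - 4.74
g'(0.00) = 2.15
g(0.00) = -4.74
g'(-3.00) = 138.53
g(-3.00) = -160.14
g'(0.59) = 1.51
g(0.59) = -4.08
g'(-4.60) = 302.24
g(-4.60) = -504.31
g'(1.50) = 17.39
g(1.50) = 2.96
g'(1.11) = 8.08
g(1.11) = -1.88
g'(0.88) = 4.35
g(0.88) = -3.29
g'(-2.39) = 92.78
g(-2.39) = -90.06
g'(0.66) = 2.00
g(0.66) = -3.96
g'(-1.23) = 31.16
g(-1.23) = -21.39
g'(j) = 12.36*j^2 - 8.38*j + 2.15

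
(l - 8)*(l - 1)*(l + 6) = l^3 - 3*l^2 - 46*l + 48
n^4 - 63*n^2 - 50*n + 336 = (n - 8)*(n - 2)*(n + 3)*(n + 7)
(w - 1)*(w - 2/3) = w^2 - 5*w/3 + 2/3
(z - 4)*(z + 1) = z^2 - 3*z - 4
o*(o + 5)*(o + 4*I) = o^3 + 5*o^2 + 4*I*o^2 + 20*I*o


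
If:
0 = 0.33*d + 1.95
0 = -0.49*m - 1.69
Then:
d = -5.91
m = -3.45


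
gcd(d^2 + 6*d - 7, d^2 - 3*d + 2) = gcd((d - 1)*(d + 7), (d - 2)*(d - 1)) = d - 1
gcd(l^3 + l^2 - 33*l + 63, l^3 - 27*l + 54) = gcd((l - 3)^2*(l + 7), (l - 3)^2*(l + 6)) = l^2 - 6*l + 9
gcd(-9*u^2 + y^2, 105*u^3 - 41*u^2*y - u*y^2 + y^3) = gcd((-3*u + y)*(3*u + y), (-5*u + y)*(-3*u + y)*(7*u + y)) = -3*u + y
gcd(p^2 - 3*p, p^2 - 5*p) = p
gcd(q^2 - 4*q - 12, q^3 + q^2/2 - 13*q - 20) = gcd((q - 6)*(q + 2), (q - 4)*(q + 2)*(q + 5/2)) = q + 2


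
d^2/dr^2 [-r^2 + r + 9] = -2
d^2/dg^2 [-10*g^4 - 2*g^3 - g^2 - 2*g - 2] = -120*g^2 - 12*g - 2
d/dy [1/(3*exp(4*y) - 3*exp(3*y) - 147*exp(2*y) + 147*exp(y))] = (-4*exp(3*y) + 3*exp(2*y) + 98*exp(y) - 49)*exp(-y)/(3*(exp(3*y) - exp(2*y) - 49*exp(y) + 49)^2)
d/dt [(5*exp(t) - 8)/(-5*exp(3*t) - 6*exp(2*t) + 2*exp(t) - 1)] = (50*exp(3*t) - 90*exp(2*t) - 96*exp(t) + 11)*exp(t)/(25*exp(6*t) + 60*exp(5*t) + 16*exp(4*t) - 14*exp(3*t) + 16*exp(2*t) - 4*exp(t) + 1)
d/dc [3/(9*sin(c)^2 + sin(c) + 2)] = -3*(18*sin(c) + 1)*cos(c)/(9*sin(c)^2 + sin(c) + 2)^2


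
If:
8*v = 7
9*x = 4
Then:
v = 7/8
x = 4/9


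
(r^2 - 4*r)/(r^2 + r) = (r - 4)/(r + 1)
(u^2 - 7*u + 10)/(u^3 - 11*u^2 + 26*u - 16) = (u - 5)/(u^2 - 9*u + 8)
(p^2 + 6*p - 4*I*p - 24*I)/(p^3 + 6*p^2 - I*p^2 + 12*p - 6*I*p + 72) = 1/(p + 3*I)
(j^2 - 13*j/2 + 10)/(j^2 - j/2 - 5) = (j - 4)/(j + 2)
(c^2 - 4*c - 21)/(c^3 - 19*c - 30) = (c - 7)/(c^2 - 3*c - 10)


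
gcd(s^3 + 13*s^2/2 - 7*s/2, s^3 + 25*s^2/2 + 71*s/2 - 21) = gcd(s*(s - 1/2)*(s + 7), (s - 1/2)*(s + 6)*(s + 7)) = s^2 + 13*s/2 - 7/2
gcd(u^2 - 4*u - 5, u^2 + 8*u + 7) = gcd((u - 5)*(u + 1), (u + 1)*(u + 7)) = u + 1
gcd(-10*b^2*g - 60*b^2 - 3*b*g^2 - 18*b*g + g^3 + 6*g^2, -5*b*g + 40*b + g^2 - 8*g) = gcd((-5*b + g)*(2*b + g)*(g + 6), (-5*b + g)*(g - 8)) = 5*b - g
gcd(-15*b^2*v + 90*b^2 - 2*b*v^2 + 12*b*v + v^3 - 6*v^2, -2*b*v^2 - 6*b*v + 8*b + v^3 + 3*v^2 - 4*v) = 1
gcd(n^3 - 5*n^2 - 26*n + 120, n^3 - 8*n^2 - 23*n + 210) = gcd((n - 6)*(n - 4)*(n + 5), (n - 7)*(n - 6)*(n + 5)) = n^2 - n - 30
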